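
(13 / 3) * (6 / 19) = 26 / 19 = 1.37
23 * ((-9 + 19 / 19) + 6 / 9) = -506 / 3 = -168.67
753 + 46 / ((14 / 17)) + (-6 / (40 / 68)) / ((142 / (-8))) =2011438 / 2485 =809.43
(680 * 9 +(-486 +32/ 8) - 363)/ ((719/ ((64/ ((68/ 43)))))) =296.92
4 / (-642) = -2 / 321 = -0.01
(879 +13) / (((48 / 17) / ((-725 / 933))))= -2748475 / 11196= -245.49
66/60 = 11/10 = 1.10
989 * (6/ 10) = 2967/ 5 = 593.40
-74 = -74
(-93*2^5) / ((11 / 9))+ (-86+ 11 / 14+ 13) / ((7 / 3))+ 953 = -1630861 / 1078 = -1512.86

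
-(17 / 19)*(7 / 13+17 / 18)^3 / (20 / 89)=-12.98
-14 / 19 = -0.74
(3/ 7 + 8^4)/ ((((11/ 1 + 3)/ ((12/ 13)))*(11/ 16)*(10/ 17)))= 4679760/ 7007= 667.87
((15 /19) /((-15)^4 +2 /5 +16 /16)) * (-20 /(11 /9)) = -3375 /13226147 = -0.00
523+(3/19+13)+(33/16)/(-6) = 325775/608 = 535.81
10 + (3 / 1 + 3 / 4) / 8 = 335 / 32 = 10.47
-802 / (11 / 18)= -14436 / 11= -1312.36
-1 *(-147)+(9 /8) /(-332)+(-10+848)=985.00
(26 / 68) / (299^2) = 1 / 233818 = 0.00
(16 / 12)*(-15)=-20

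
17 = 17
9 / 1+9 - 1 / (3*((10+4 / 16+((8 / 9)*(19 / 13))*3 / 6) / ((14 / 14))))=91662 / 5101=17.97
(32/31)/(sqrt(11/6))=32 * sqrt(66)/341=0.76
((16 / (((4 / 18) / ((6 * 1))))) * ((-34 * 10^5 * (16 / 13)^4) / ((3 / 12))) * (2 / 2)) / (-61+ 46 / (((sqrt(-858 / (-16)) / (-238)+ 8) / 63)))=-3363990938728582348800000 / 75171139227021851+ 531138667452825600000 * sqrt(858) / 75171139227021851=-44544130.26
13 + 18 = 31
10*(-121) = -1210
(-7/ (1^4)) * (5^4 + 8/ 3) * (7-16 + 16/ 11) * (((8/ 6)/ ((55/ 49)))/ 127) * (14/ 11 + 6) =3430856128/ 1521333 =2255.16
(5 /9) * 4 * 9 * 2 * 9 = 360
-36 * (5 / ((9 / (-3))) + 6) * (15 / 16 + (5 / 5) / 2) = -897 / 4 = -224.25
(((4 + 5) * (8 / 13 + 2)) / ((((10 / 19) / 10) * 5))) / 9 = 646 / 65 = 9.94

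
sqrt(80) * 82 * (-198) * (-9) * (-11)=-14376700.67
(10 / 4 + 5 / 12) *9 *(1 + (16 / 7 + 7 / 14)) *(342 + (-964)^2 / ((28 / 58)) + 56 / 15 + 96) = 5357458943 / 28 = 191337819.39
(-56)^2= 3136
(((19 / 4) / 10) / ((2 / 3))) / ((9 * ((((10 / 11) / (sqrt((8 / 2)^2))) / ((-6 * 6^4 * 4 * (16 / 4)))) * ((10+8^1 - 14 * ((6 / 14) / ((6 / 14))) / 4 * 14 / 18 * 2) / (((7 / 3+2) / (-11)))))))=3841344 / 2825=1359.77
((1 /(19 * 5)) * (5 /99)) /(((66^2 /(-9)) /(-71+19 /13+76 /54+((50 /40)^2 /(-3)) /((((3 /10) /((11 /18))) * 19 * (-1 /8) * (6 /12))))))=122293 /1655859348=0.00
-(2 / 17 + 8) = -138 / 17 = -8.12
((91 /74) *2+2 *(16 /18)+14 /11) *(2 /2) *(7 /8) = 141281 /29304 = 4.82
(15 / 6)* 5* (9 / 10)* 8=90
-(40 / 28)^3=-1000 / 343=-2.92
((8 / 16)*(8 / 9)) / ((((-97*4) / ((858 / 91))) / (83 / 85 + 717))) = -7.75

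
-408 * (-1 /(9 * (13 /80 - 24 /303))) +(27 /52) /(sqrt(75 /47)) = 9 * sqrt(141) /260 +1098880 /2019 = 544.68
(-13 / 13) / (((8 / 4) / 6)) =-3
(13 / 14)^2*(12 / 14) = 507 / 686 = 0.74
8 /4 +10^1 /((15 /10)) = 26 /3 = 8.67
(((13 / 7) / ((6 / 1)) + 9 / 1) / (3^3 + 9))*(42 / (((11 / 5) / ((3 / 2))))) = 1955 / 264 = 7.41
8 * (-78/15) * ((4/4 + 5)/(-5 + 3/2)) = 71.31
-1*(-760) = 760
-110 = -110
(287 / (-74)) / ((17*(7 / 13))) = -533 / 1258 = -0.42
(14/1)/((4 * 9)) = 7/18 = 0.39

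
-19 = -19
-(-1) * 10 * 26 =260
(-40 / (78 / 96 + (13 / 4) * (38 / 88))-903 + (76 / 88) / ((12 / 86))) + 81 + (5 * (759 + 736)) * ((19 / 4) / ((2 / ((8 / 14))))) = 37280367 / 4004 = 9310.78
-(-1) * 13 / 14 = 13 / 14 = 0.93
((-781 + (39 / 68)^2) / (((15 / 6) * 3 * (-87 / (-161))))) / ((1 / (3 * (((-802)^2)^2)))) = -30055175612564932606 / 125715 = -239073902180049.58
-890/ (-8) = 445/ 4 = 111.25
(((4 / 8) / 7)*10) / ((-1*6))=-5 / 42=-0.12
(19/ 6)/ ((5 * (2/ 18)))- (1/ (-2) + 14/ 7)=21/ 5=4.20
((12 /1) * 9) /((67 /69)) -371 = -17405 /67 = -259.78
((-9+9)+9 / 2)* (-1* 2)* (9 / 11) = -81 / 11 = -7.36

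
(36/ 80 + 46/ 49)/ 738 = 1361/ 723240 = 0.00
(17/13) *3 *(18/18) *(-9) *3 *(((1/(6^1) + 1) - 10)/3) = 8109/26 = 311.88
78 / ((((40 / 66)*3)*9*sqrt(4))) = 143 / 60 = 2.38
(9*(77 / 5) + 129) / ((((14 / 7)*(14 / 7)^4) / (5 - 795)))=-6606.38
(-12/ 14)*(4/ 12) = -0.29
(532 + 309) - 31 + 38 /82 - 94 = 716.46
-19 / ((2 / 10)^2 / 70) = -33250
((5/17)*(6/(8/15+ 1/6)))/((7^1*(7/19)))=5700/5831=0.98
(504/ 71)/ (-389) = -0.02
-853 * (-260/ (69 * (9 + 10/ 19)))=4213820/ 12489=337.40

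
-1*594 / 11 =-54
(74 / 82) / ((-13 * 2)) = -0.03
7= 7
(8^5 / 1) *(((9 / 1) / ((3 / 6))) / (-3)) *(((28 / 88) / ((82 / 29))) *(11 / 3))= -3325952 / 41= -81120.78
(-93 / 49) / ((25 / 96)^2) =-857088 / 30625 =-27.99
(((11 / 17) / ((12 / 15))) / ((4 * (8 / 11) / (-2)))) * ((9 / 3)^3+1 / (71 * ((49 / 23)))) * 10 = -71054225 / 473144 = -150.17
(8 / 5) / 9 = 8 / 45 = 0.18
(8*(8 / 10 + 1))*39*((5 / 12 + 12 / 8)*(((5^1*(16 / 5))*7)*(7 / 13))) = 64915.20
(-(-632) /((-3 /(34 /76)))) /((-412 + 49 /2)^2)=-21488 /34235625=-0.00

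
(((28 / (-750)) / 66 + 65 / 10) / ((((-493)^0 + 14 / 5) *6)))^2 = 25876261321 / 318434490000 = 0.08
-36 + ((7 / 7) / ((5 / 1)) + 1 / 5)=-178 / 5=-35.60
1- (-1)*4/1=5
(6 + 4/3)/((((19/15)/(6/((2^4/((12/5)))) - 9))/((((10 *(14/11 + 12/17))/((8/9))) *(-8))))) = 2697300/323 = 8350.77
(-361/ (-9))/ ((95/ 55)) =209/ 9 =23.22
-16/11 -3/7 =-1.88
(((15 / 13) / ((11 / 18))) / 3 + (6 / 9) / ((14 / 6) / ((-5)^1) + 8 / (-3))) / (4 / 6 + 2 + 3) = 8400 / 114257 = 0.07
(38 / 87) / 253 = 0.00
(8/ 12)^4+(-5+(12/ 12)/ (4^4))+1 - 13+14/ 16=-15.92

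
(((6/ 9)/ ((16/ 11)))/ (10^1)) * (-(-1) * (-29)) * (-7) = 2233/ 240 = 9.30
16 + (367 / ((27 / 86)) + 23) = 32615 / 27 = 1207.96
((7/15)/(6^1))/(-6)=-7/540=-0.01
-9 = -9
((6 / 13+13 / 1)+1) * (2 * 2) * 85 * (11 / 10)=70312 / 13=5408.62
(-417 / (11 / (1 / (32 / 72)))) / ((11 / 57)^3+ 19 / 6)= -695029329 / 25862122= -26.87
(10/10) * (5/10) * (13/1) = 13/2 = 6.50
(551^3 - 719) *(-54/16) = -564581583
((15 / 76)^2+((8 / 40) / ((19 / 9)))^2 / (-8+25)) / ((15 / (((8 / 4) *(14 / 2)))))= 226149 / 6137000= 0.04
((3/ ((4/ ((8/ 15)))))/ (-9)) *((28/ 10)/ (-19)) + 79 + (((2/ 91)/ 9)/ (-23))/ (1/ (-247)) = 79.03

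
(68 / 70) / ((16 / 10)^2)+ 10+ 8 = 4117 / 224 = 18.38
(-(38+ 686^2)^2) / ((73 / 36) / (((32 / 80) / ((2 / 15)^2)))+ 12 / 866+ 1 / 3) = -77685419028827880 / 153379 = -506493190259.60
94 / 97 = 0.97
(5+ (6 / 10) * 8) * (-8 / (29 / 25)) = -1960 / 29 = -67.59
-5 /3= -1.67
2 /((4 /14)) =7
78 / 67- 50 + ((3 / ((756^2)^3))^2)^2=-49073989782251830042886021999959388969484763670901307467354254503575485 / 1004876930137797253323155095964938588311576762209776161464772326326272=-48.84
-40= -40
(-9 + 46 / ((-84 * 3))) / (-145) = 1157 / 18270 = 0.06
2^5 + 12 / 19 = 620 / 19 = 32.63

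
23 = 23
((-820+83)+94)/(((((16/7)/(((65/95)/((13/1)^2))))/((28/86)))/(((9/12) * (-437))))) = 2173983/17888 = 121.53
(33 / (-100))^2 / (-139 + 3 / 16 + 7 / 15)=-0.00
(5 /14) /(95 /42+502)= 15 /21179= 0.00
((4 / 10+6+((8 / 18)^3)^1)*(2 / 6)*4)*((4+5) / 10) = 47296 / 6075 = 7.79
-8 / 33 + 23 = 751 / 33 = 22.76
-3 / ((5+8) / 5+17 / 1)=-15 / 98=-0.15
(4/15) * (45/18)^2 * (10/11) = 50/33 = 1.52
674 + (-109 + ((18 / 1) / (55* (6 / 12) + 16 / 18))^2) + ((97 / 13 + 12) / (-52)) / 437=565.40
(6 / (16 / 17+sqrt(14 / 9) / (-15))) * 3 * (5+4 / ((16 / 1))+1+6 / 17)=3091365 * sqrt(14) / 1028708+32732100 / 257177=138.52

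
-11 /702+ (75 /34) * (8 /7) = 209291 /83538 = 2.51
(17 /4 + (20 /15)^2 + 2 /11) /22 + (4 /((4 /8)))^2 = 560027 /8712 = 64.28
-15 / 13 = -1.15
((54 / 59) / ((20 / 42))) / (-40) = -567 / 11800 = -0.05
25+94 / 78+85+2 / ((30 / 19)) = 21932 / 195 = 112.47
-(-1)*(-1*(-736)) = 736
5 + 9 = 14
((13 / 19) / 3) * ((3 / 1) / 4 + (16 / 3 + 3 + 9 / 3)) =1885 / 684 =2.76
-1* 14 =-14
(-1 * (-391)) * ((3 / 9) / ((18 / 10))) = 1955 / 27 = 72.41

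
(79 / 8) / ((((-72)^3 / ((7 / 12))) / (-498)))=45899 / 5971968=0.01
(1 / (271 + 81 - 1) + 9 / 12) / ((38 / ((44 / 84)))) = 1661 / 160056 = 0.01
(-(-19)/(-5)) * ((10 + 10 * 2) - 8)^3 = -202312/5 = -40462.40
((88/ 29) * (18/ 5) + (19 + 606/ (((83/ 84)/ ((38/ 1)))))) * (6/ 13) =1685047062/ 156455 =10770.17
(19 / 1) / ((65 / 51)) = 969 / 65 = 14.91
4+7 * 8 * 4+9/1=237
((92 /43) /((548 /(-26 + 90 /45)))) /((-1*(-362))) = -276 /1066271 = -0.00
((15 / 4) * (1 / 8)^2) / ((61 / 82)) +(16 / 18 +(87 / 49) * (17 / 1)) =107264239 / 3443328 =31.15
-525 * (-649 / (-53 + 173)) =22715 / 8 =2839.38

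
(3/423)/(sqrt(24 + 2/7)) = sqrt(1190)/23970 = 0.00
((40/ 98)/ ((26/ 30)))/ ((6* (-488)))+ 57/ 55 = 8858021/ 8548540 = 1.04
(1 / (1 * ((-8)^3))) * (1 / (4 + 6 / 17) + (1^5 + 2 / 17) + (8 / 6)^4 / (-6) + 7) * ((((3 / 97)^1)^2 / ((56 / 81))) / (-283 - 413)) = 2390719 / 78735408037888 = 0.00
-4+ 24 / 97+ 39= 3419 / 97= 35.25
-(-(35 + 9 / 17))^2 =-364816 / 289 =-1262.34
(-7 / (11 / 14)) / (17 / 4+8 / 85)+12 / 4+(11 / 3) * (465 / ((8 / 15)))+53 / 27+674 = 1942068941 / 501336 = 3873.79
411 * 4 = 1644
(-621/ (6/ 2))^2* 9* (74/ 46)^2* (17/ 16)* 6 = 6362256.38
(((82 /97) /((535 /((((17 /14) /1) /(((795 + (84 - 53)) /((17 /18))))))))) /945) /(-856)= -11849 /4368996350258400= -0.00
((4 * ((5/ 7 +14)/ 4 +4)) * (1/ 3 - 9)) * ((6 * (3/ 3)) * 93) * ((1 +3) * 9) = -37430640/ 7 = -5347234.29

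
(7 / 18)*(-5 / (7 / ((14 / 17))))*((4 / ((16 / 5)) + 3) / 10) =-7 / 72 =-0.10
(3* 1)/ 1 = 3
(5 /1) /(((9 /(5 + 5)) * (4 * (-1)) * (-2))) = 25 /36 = 0.69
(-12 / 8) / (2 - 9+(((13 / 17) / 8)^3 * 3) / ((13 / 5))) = 3773184 / 17605657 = 0.21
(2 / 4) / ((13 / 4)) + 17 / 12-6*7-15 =-8647 / 156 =-55.43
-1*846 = -846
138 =138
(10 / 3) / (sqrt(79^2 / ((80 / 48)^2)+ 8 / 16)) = 50 * sqrt(224726) / 337089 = 0.07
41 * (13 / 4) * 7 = 3731 / 4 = 932.75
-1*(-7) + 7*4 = 35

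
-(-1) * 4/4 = 1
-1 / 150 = -0.01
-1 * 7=-7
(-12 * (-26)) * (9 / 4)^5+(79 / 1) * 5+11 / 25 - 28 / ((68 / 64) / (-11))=1016018711 / 54400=18676.81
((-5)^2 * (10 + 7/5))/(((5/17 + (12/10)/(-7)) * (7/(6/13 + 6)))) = 2034900/949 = 2144.26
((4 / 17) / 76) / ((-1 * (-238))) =1 / 76874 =0.00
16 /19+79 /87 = 2893 /1653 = 1.75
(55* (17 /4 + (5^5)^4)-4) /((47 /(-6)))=-62942504882815257 /94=-669601115774630.39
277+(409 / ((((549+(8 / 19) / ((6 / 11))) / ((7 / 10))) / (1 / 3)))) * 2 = 43456142 / 156685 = 277.35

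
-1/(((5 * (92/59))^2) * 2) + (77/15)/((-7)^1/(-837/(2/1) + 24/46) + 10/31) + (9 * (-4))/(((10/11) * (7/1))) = 9.46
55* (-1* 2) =-110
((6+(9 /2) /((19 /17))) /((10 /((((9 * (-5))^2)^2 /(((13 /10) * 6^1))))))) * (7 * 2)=3645455625 /494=7379464.83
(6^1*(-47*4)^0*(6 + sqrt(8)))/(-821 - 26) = -36/847 - 12*sqrt(2)/847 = -0.06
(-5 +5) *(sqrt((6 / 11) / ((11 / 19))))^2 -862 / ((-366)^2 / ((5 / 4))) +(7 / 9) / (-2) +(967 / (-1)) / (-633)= 63918595 / 56529432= 1.13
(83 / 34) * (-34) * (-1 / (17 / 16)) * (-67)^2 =5961392 / 17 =350670.12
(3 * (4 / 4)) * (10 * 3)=90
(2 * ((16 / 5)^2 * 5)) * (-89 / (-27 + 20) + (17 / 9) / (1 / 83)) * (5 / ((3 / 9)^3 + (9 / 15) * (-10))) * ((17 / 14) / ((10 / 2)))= -139411968 / 39445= -3534.34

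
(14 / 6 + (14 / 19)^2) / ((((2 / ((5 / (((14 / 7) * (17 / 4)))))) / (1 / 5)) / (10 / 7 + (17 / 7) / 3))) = 20915 / 55233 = 0.38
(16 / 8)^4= 16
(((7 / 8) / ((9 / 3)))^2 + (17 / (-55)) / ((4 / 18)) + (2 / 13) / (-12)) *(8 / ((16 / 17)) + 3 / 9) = -28783081 / 2471040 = -11.65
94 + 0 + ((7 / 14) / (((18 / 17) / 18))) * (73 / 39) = 8573 / 78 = 109.91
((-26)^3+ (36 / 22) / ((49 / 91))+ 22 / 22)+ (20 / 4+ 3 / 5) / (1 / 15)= -1346573 / 77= -17487.96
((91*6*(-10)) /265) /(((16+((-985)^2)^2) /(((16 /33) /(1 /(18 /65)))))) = -8064 /2743996045118515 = -0.00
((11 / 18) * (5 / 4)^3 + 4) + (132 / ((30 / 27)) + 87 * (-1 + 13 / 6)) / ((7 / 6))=7822973 / 40320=194.02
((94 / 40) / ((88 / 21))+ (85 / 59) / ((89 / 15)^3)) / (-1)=-41557359777 / 73203980960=-0.57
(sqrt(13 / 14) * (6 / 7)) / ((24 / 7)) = sqrt(182) / 56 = 0.24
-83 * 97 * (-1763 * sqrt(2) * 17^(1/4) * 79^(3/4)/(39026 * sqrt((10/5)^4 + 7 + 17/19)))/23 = 14193913 * 17^(1/4) * sqrt(4313) * 79^(3/4)/203754746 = 246.16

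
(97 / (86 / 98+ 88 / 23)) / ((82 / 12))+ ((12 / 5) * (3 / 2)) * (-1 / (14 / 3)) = 5696261 / 2535645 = 2.25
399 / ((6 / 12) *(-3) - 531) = -266 / 355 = -0.75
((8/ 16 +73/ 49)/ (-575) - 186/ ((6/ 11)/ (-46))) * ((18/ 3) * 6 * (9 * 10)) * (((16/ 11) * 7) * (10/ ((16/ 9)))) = 5154939237960/ 1771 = 2910750557.85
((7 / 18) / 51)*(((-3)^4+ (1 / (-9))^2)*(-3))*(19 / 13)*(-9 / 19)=1351 / 1053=1.28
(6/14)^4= 0.03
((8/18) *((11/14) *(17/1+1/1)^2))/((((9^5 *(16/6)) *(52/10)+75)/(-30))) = -39600/9553691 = -0.00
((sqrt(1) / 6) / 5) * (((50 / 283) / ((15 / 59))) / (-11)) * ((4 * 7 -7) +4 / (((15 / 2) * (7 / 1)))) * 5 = -130567 / 588357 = -0.22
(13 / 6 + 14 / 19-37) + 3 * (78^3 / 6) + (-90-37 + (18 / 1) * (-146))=26731507 / 114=234486.90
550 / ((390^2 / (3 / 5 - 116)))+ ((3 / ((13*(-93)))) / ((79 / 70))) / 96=-124357249 / 297994320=-0.42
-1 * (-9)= 9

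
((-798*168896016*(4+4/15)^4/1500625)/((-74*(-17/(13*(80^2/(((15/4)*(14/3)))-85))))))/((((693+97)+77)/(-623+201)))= 1433033150196678131712/34098139140625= 42026725.98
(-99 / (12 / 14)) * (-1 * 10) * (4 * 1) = 4620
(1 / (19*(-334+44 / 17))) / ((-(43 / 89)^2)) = 134657 / 197928054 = 0.00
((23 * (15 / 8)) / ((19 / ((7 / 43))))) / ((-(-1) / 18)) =21735 / 3268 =6.65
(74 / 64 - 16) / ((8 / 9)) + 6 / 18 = -12569 / 768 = -16.37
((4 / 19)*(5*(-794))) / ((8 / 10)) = -1044.74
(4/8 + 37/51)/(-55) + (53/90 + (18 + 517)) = 4506793/8415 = 535.57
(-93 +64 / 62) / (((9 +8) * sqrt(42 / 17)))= -2851 * sqrt(714) / 22134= -3.44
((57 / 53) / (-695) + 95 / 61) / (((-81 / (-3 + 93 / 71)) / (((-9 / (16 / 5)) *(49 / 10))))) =-42824138 / 95719431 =-0.45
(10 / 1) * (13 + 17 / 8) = 605 / 4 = 151.25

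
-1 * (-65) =65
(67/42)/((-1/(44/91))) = -1474/1911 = -0.77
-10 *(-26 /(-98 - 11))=-260 /109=-2.39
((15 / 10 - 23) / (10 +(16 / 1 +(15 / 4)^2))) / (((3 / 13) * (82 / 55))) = -122980 / 78843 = -1.56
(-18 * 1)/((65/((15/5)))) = -54/65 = -0.83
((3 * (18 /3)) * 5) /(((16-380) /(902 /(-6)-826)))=43935 /182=241.40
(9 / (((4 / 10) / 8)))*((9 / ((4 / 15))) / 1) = 6075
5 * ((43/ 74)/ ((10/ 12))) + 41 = 1646/ 37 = 44.49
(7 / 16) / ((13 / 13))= 7 / 16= 0.44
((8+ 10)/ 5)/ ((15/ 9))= 54/ 25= 2.16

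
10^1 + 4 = 14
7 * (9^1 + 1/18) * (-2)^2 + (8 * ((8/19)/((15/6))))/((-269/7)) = 58308446/229995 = 253.52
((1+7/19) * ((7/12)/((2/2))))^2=8281/12996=0.64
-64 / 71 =-0.90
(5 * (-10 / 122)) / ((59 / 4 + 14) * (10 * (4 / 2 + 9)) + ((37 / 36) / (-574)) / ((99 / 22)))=-2324700 / 17938545293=-0.00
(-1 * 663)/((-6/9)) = 994.50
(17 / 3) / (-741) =-17 / 2223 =-0.01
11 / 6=1.83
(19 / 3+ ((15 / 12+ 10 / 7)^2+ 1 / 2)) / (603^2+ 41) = 32947 / 855304800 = 0.00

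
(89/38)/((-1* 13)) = -89/494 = -0.18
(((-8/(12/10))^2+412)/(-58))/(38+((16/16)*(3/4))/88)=-723008/3491919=-0.21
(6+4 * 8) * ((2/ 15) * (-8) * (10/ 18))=-608/ 27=-22.52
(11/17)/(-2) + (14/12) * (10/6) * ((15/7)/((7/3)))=174/119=1.46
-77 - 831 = -908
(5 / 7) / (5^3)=1 / 175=0.01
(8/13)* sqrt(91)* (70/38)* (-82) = -886.74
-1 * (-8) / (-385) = -8 / 385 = -0.02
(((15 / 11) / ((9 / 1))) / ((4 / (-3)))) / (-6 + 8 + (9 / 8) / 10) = -100 / 1859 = -0.05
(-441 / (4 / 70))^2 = 59559806.25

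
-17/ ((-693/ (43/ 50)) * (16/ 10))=731/ 55440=0.01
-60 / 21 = -20 / 7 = -2.86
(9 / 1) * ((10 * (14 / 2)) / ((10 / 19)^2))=22743 / 10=2274.30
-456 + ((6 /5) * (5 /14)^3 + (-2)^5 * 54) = -2996373 /1372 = -2183.95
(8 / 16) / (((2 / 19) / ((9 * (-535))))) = -91485 / 4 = -22871.25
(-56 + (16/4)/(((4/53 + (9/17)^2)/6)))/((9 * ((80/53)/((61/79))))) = 12621632/19371195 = 0.65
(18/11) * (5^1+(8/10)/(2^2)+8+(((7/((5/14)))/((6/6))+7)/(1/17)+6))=42426/55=771.38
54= 54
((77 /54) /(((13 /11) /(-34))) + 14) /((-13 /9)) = 18.71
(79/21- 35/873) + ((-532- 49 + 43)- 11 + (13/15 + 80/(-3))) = -17449294/30555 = -571.08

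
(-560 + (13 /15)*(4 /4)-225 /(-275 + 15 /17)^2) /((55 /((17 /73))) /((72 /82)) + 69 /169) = -2.08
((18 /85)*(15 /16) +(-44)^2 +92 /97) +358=30277579 /13192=2295.15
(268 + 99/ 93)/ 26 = 8341/ 806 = 10.35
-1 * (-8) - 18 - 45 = -55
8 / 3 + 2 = 14 / 3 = 4.67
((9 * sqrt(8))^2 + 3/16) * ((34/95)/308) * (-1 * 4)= -176307/58520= -3.01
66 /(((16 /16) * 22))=3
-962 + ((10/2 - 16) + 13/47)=-45718/47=-972.72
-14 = -14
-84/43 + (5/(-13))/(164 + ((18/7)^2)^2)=-109028059/55759132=-1.96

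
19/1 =19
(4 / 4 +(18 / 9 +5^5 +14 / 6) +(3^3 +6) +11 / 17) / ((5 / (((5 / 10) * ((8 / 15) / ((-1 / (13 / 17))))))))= -8390876 / 65025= -129.04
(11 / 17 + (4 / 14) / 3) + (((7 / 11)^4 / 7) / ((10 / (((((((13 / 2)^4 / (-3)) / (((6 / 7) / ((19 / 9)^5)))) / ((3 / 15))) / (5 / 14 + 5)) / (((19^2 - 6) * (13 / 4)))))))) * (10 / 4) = 47678350601552401 / 78888255692122800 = 0.60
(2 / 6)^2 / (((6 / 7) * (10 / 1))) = 7 / 540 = 0.01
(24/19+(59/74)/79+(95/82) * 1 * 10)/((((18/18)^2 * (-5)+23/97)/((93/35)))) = -7.17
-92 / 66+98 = 3188 / 33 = 96.61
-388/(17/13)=-5044/17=-296.71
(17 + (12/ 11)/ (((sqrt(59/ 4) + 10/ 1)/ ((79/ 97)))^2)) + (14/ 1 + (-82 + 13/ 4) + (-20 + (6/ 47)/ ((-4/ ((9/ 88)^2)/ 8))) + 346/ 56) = -3900122672051399/ 63352067440816 - 11982720 * sqrt(59)/ 12034967219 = -61.57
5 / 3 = 1.67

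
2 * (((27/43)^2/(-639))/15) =-54/656395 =-0.00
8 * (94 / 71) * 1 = 752 / 71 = 10.59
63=63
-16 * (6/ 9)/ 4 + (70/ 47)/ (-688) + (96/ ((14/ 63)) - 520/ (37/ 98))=-1701265517/ 1794648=-947.97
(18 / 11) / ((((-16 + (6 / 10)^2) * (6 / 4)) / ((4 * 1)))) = -1200 / 4301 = -0.28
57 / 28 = 2.04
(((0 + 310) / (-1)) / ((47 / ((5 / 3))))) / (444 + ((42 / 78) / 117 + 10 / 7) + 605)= -2750475 / 262823107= -0.01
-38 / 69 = -0.55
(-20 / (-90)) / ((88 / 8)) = 2 / 99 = 0.02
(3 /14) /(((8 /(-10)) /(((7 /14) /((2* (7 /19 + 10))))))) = -285 /44128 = -0.01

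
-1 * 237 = -237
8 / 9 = 0.89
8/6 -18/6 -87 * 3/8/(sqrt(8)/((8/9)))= -11.92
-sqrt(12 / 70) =-sqrt(210) / 35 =-0.41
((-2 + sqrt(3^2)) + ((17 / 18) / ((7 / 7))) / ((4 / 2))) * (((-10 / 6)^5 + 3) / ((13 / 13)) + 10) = 901 / 4374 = 0.21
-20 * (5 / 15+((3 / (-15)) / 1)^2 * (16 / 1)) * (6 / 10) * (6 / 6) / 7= -292 / 175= -1.67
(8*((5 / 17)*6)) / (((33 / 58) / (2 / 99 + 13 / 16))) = 382510 / 18513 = 20.66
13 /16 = 0.81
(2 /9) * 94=188 /9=20.89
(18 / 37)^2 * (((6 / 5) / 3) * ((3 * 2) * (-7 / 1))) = -3.98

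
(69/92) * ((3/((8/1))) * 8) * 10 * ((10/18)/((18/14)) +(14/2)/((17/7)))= 11410/153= 74.58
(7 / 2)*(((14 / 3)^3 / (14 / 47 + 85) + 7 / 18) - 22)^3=-604688865756684969841 / 20291747235598512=-29799.74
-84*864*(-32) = 2322432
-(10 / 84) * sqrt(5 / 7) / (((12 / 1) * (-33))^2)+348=348.00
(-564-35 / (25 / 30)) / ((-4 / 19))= 5757 / 2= 2878.50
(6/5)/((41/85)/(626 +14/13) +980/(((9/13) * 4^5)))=239473152/276022279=0.87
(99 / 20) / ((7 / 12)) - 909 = -31518 / 35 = -900.51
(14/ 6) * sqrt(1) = 7/ 3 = 2.33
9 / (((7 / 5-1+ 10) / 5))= 225 / 52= 4.33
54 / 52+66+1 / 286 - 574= -72495 / 143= -506.96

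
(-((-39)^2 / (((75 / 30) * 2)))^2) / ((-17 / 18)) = 41641938 / 425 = 97981.03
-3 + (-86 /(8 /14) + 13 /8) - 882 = -8271 /8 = -1033.88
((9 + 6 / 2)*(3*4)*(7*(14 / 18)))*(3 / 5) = 2352 / 5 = 470.40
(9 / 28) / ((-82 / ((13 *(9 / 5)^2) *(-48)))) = 56862 / 7175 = 7.93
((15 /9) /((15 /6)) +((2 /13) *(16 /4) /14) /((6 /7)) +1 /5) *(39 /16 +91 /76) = 3043 /912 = 3.34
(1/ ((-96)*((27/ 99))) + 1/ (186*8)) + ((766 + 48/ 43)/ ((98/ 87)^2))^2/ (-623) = -34785503483018780593/ 59287543939393056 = -586.73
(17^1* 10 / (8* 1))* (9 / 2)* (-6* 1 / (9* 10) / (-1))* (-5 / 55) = -51 / 88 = -0.58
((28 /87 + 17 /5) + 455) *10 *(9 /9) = 399088 /87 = 4587.22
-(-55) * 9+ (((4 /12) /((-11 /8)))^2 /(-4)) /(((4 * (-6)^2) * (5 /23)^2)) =121286846 /245025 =495.00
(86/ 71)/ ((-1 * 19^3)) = -86/ 486989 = -0.00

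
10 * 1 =10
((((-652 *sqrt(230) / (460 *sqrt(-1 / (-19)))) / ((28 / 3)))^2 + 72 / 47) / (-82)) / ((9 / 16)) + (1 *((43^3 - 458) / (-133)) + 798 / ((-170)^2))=-355688273187671 / 596248196950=-596.54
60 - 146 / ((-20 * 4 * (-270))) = 647927 / 10800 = 59.99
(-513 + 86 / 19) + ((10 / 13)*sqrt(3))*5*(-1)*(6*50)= -15000*sqrt(3) / 13 -9661 / 19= -2506.99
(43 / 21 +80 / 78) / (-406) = -839 / 110838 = -0.01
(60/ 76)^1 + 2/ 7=143/ 133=1.08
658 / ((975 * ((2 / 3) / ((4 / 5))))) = 1316 / 1625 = 0.81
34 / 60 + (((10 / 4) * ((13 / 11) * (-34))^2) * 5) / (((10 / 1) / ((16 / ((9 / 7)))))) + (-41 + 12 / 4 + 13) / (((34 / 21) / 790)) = 2391454357 / 185130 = 12917.70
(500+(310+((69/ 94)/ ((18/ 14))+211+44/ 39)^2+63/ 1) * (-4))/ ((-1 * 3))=611350869913/ 10079667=60651.89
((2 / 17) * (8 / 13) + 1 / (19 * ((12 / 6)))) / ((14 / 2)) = 0.01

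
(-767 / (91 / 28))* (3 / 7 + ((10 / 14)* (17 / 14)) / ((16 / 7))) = -10679 / 56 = -190.70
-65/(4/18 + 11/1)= -585/101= -5.79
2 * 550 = 1100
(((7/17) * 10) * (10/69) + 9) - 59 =-57950/1173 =-49.40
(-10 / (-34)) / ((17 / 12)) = 60 / 289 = 0.21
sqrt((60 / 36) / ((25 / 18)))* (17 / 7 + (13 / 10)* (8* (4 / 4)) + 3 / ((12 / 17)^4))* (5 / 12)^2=6026723* sqrt(30) / 6967296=4.74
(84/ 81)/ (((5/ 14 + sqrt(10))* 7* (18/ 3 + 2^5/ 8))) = -28/ 52245 + 392* sqrt(10)/ 261225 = 0.00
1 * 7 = 7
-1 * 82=-82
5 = 5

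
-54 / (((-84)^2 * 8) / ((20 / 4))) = -15 / 3136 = -0.00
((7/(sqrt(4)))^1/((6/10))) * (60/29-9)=-2345/58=-40.43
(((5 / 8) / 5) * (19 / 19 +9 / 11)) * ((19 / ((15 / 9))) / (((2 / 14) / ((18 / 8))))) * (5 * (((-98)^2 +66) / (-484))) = -86812425 / 21296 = -4076.47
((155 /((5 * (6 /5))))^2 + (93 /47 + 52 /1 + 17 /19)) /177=23218397 /5690196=4.08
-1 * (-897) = 897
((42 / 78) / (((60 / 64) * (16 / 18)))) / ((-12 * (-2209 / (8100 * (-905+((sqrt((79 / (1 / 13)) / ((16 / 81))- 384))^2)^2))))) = 16826836799115 / 3675776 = 4577764.48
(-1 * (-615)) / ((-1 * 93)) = -205 / 31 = -6.61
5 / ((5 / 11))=11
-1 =-1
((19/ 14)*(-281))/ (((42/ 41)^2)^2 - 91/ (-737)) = -11118925890523/ 35706498842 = -311.40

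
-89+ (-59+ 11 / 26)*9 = -16021 / 26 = -616.19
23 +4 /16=93 /4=23.25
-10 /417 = -0.02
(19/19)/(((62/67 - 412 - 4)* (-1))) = 0.00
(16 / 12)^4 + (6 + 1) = 823 / 81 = 10.16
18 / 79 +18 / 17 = 1728 / 1343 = 1.29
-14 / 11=-1.27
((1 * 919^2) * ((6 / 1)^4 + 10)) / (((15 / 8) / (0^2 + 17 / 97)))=150007546576 / 1455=103097970.16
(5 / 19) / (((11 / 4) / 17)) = 340 / 209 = 1.63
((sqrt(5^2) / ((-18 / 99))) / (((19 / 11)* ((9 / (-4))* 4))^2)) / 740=-1331 / 8655336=-0.00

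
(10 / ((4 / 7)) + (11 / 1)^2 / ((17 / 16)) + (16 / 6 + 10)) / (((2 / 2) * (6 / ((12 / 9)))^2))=29386 / 4131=7.11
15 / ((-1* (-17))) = 15 / 17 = 0.88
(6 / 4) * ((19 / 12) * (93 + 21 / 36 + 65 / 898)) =9587723 / 43104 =222.43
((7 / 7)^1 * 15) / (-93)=-5 / 31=-0.16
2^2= 4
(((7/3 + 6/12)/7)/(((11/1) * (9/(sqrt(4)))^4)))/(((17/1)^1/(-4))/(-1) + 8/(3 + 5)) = 544/31827411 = 0.00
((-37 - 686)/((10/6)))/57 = -723/95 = -7.61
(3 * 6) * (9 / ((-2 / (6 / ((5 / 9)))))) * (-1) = 4374 / 5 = 874.80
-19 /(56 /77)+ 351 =2599 /8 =324.88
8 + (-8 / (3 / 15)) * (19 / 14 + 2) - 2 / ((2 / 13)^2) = -2951 / 14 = -210.79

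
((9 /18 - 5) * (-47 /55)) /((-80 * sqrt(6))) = -141 * sqrt(6) /17600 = -0.02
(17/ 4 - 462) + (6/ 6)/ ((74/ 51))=-67645/ 148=-457.06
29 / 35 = 0.83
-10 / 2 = -5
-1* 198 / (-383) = 198 / 383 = 0.52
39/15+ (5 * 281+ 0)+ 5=7063/5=1412.60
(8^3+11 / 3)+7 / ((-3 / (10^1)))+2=1483 / 3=494.33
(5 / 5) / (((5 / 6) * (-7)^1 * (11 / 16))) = -96 / 385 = -0.25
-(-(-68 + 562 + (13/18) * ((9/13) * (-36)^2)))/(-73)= -1142/73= -15.64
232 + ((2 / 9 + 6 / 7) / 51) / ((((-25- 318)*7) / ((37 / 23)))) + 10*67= 9414306446 / 10437147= 902.00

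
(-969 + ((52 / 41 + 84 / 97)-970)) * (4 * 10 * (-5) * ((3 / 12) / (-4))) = -192572875 / 7954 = -24210.82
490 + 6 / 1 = 496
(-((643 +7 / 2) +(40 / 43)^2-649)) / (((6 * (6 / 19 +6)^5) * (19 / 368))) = 0.00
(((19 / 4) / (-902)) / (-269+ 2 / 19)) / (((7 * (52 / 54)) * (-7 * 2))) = -3249 / 15655992352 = -0.00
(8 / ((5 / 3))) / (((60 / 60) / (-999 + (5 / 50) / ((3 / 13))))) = -119828 / 25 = -4793.12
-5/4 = -1.25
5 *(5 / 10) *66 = 165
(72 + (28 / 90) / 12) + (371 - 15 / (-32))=1915897 / 4320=443.49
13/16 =0.81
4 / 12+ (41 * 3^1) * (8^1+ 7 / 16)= 49831 / 48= 1038.15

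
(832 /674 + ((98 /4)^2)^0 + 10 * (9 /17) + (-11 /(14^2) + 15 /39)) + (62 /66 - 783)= -372947205823 /481717236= -774.20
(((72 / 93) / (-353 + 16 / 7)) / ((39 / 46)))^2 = 6635776 / 978843103225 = 0.00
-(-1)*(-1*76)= -76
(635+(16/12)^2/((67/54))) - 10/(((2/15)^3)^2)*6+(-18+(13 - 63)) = -10678142.50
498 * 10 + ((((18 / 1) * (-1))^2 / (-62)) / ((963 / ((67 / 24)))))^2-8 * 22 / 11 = 873861726737 / 176039824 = 4964.00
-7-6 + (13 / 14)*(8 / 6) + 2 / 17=-4157 / 357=-11.64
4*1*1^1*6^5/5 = 31104/5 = 6220.80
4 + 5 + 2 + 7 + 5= 23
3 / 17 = 0.18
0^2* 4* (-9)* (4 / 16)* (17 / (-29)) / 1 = 0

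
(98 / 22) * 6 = 294 / 11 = 26.73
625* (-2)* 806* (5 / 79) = -5037500 / 79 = -63765.82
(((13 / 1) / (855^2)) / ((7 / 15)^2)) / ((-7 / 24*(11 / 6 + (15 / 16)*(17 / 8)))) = -1024 / 13991999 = -0.00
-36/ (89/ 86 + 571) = -3096/ 49195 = -0.06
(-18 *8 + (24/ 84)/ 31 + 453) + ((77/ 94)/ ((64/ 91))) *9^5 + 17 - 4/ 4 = 90209416863/ 1305472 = 69101.00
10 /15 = 2 /3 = 0.67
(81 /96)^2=729 /1024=0.71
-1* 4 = -4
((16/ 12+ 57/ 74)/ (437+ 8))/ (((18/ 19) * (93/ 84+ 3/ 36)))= 62111/ 14818500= 0.00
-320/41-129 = -136.80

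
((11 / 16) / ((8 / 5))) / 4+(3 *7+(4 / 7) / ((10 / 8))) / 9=401837 / 161280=2.49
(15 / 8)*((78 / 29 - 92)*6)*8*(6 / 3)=-466200 / 29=-16075.86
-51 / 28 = -1.82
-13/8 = -1.62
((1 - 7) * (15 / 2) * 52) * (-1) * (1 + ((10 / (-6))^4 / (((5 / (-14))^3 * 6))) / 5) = -293540 / 27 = -10871.85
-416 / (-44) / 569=104 / 6259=0.02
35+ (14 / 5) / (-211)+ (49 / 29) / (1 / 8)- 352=-9285461 / 30595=-303.50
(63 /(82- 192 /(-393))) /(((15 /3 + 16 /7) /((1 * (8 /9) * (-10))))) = -256760 /275553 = -0.93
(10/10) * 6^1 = 6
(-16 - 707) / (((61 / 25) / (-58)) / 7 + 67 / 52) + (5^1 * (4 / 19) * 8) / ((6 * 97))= -351634822060 / 623743077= -563.75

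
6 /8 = 0.75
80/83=0.96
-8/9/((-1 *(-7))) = -8/63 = -0.13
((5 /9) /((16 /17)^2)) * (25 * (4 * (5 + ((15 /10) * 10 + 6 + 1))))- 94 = 102359 /64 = 1599.36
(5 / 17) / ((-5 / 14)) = -0.82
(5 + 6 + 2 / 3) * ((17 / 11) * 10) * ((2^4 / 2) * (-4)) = -190400 / 33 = -5769.70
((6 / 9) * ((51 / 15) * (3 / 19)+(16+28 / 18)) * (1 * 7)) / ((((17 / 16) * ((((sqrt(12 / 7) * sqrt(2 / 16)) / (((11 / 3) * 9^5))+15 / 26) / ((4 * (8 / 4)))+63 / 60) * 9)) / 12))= 4543224124823618217984 / 48115940036963115617 - 166964693575680 * sqrt(42) / 48115940036963115617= 94.42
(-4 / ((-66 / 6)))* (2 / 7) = 8 / 77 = 0.10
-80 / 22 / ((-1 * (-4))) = -10 / 11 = -0.91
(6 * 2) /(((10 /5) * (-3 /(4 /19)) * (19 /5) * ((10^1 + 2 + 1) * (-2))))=20 /4693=0.00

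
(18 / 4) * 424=1908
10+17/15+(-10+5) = 92/15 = 6.13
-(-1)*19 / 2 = 19 / 2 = 9.50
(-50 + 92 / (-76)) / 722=-973 / 13718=-0.07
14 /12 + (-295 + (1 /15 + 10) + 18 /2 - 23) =-297.77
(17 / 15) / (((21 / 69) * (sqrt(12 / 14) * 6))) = 0.67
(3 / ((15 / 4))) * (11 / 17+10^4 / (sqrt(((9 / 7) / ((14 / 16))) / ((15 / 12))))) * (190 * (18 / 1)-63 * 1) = 24771858.65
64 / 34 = 32 / 17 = 1.88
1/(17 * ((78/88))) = 44/663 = 0.07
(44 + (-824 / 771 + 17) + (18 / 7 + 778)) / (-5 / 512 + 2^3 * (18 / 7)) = 40.88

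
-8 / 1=-8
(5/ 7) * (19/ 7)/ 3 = 95/ 147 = 0.65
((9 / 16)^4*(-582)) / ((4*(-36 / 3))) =636417 / 524288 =1.21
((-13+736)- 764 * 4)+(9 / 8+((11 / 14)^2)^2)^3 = -132073205087074789 / 56693912375296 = -2329.58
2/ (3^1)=2/ 3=0.67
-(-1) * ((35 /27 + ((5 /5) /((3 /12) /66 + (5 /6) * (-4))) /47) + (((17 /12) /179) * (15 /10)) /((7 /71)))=5256383735 /3727093608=1.41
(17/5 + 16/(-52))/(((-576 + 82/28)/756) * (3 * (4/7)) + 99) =1240974/39208195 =0.03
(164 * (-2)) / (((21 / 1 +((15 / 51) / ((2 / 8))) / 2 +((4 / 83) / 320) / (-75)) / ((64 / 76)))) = -44429568000 / 3472553677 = -12.79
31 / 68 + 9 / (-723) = 7267 / 16388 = 0.44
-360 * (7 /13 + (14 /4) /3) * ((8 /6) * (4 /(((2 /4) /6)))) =-510720 /13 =-39286.15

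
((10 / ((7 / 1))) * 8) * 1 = 80 / 7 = 11.43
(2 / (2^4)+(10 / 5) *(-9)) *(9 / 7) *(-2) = 1287 / 28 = 45.96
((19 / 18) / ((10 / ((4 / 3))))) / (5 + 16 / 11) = 209 / 9585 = 0.02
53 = 53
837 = 837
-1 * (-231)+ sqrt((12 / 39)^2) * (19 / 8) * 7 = 6139 / 26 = 236.12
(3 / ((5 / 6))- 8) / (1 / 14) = -308 / 5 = -61.60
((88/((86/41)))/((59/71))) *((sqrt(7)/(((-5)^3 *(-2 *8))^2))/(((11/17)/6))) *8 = 148461 *sqrt(7)/158562500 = 0.00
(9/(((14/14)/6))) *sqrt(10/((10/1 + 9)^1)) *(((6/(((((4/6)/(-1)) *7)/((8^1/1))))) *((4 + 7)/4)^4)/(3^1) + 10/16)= -7657.28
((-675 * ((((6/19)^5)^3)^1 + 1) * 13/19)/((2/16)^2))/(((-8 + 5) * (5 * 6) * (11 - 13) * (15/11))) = -34734419720136783218000/288441413567621167681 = -120.42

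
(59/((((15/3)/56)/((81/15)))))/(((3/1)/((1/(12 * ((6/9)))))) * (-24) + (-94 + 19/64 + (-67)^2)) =5709312/6110875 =0.93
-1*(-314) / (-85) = -3.69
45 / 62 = 0.73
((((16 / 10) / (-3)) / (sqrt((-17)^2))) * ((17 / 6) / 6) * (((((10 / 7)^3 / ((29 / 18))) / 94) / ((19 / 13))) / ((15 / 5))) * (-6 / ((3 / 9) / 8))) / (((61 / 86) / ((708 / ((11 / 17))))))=86119987200 / 5960272241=14.45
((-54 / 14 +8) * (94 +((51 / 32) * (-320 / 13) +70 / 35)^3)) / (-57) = 57579442 / 15379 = 3744.03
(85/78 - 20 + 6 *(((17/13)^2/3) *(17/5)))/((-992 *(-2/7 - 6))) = -258433/221295360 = -0.00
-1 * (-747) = 747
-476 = -476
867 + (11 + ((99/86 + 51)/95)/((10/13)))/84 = 170028703/196080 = 867.14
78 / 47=1.66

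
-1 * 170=-170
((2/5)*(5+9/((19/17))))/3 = 496/285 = 1.74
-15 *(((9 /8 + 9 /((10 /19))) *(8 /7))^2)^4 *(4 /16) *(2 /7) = -239299329230617529590083 /6305251093750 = -37952386934.73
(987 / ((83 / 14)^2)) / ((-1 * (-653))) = 193452 / 4498517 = 0.04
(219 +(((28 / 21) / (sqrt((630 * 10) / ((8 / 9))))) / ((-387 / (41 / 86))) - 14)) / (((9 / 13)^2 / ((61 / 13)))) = 162565 / 81 - 65026 * sqrt(14) / 1273785345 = 2006.98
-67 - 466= -533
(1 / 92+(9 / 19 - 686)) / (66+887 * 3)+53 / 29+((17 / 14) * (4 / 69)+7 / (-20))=1045555201 / 806382990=1.30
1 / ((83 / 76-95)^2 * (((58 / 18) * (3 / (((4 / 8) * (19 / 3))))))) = 54872 / 1477166301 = 0.00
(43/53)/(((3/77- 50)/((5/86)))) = -385/407782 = -0.00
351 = 351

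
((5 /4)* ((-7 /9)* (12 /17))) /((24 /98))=-1715 /612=-2.80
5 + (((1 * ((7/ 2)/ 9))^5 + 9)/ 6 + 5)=130396999/ 11337408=11.50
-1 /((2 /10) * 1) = -5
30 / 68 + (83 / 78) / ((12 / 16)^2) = 27841 / 11934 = 2.33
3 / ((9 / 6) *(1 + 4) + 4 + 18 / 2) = 6 / 41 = 0.15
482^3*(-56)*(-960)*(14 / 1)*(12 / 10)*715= 72312886626140160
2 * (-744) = -1488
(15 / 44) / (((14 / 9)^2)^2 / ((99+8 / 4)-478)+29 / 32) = 296819640 / 775523111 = 0.38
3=3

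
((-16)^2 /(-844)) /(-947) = 0.00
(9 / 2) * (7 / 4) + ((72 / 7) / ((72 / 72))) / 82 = 18369 / 2296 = 8.00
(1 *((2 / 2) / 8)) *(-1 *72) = -9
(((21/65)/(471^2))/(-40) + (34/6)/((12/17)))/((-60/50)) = -4630314629/692143920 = -6.69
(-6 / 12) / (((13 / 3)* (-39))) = 1 / 338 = 0.00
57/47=1.21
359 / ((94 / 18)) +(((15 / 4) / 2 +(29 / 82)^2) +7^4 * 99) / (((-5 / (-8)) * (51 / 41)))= 150274123408 / 491385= 305817.48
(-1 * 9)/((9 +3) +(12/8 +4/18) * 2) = -81/139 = -0.58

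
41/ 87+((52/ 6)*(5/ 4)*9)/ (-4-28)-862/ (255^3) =-79266099497/ 30775032000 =-2.58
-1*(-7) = 7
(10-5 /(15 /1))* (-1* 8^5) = -316757.33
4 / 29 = 0.14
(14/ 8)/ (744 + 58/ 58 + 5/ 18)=63/ 26830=0.00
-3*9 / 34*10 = -135 / 17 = -7.94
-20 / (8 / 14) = -35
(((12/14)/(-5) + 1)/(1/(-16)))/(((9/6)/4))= -3712/105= -35.35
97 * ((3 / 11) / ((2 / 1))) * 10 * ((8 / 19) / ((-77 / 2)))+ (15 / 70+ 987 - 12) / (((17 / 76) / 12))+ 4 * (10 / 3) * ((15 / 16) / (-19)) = 1506575251 / 28798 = 52315.27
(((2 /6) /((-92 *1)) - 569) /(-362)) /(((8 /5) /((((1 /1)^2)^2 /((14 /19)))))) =2131325 /1598592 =1.33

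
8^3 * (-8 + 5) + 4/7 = -10748/7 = -1535.43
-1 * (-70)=70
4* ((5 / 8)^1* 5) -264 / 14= -89 / 14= -6.36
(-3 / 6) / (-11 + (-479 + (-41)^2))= -1 / 2382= -0.00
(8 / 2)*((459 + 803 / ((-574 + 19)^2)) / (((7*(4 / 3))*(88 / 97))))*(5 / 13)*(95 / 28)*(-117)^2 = 6532892839161 / 1686608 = 3873391.35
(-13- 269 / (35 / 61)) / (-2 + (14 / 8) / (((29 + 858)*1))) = 3519616 / 14595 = 241.15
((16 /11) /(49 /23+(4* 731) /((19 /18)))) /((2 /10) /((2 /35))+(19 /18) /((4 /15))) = 167808 /2385378523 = 0.00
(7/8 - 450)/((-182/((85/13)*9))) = 2748645/18928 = 145.22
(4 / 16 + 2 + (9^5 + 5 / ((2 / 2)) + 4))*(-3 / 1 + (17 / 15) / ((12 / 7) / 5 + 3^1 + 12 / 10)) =-8609672 / 53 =-162446.64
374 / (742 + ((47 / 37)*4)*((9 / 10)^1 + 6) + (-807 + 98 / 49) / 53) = 3667070 / 7470143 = 0.49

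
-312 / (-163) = 312 / 163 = 1.91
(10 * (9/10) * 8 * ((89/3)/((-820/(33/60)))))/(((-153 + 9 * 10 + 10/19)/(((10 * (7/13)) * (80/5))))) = 6249936/3163355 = 1.98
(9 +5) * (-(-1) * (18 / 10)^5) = 826686 / 3125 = 264.54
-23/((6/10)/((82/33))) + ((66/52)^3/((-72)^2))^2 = -11931958324930109/125266582831104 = -95.25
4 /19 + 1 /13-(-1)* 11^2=29958 /247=121.29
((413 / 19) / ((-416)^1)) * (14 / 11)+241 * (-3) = -31433147 / 43472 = -723.07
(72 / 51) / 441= 8 / 2499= 0.00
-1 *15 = -15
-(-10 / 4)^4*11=-6875 / 16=-429.69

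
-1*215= -215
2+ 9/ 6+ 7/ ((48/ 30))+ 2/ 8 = 65/ 8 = 8.12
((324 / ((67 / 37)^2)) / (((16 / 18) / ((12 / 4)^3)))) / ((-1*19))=-26946027 / 170582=-157.97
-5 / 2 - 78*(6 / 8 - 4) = 251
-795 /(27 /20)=-5300 /9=-588.89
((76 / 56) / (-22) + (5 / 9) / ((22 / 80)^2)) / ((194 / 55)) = 1110595 / 537768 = 2.07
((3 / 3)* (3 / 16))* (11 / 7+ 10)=243 / 112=2.17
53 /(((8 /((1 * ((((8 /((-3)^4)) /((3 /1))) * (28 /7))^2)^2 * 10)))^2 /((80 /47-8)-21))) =-116821392464281600 /571410276575675653647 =-0.00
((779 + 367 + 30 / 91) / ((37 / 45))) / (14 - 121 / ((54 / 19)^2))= -13688345520 / 9619519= -1422.98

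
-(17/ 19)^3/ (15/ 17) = -83521/ 102885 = -0.81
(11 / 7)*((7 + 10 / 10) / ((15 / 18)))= 528 / 35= 15.09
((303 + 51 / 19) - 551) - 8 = -253.32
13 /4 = 3.25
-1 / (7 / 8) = -8 / 7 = -1.14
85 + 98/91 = 1119/13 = 86.08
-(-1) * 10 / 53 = 10 / 53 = 0.19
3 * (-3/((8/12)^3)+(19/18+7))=-149/24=-6.21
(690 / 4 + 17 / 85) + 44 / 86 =74481 / 430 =173.21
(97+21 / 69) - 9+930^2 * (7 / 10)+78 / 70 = 605519.42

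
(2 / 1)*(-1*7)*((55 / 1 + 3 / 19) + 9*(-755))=1792798 / 19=94357.79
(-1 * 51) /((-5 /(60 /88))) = 153 /22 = 6.95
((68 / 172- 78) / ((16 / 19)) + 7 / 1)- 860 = -650267 / 688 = -945.16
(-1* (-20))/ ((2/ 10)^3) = 2500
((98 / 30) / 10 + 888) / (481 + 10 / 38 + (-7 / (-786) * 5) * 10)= 331656761 / 179845850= 1.84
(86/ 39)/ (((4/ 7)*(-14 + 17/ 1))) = 301/ 234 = 1.29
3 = 3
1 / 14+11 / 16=85 / 112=0.76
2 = 2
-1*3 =-3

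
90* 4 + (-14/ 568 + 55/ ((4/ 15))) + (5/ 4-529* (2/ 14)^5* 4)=2708065597/ 4773188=567.35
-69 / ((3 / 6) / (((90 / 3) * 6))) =-24840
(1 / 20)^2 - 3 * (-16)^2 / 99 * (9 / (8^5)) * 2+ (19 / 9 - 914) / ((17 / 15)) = -722217581 / 897600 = -804.61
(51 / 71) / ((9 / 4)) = 68 / 213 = 0.32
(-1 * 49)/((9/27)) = -147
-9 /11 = -0.82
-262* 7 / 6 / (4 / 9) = -2751 / 4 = -687.75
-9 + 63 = 54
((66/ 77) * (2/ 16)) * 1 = 3/ 28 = 0.11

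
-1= -1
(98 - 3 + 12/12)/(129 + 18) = 32/49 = 0.65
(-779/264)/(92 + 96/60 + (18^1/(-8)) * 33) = -3895/25542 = -0.15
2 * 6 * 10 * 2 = 240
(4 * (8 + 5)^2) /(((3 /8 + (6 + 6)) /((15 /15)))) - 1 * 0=5408 /99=54.63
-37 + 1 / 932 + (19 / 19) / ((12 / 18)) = -33085 / 932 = -35.50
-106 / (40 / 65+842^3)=-689 / 3880159976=-0.00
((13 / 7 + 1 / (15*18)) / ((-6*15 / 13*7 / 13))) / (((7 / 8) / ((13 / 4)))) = -7726849 / 4167450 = -1.85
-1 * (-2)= 2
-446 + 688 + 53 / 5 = 1263 / 5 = 252.60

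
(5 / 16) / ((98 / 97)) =485 / 1568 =0.31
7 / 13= 0.54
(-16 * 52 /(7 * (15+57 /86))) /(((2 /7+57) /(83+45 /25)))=-30338048 /2700735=-11.23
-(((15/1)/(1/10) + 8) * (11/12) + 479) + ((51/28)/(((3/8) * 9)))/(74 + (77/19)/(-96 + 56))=-4414528609/7076538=-623.83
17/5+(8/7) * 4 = 279/35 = 7.97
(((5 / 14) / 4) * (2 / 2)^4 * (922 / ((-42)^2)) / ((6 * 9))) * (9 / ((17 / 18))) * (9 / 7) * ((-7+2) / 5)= -6915 / 653072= -0.01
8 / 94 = 4 / 47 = 0.09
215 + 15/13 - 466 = -3248/13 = -249.85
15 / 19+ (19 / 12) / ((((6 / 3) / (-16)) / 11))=-7897 / 57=-138.54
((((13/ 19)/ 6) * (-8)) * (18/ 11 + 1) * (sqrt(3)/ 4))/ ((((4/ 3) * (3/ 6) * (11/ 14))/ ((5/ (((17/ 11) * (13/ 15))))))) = -15225 * sqrt(3)/ 3553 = -7.42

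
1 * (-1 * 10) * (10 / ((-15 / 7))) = 140 / 3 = 46.67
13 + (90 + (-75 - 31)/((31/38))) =-26.94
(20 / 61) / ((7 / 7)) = 0.33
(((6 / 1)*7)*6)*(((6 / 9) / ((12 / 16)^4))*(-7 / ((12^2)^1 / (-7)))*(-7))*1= -1264.72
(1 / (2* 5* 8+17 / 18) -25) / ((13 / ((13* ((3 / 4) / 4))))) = -109221 / 23312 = -4.69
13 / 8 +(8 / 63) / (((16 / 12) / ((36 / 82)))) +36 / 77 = 53905 / 25256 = 2.13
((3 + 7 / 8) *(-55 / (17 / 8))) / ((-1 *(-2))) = -1705 / 34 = -50.15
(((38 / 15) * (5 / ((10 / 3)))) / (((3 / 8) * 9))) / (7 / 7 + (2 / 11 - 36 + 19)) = -0.07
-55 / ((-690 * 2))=11 / 276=0.04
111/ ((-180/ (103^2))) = -392533/ 60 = -6542.22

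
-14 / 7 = -2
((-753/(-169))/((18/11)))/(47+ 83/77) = 212597/3753828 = 0.06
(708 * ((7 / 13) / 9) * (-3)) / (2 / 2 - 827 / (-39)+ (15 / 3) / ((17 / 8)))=-6018 / 1163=-5.17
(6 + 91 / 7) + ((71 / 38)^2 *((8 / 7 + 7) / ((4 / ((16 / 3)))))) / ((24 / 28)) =7207 / 114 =63.22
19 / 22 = 0.86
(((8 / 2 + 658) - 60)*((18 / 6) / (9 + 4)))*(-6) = -10836 / 13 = -833.54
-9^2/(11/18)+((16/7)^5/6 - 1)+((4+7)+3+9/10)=-108.25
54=54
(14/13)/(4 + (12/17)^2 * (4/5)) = 1445/5902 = 0.24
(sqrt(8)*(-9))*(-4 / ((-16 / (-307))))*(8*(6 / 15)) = 22104*sqrt(2) / 5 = 6251.96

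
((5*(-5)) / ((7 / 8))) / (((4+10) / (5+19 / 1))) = -2400 / 49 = -48.98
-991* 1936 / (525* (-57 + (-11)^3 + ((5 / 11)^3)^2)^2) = -6021313361295869296 / 3174277846628357620725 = -0.00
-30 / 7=-4.29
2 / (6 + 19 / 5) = 10 / 49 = 0.20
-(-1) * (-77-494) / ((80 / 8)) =-571 / 10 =-57.10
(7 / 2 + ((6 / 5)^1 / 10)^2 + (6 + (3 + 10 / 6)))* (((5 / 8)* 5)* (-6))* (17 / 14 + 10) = -1192729 / 400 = -2981.82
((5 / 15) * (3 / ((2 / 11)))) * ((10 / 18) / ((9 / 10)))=3.40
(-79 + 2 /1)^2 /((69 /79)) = 468391 /69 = 6788.28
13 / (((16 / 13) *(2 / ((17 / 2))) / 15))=43095 / 64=673.36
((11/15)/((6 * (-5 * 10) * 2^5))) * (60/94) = -11/225600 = -0.00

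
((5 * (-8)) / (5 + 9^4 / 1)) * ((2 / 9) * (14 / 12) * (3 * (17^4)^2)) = -139515148820 / 4221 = -33052629.43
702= 702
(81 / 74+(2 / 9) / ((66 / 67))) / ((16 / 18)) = 29015 / 19536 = 1.49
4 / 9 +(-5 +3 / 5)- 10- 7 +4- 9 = -1168 / 45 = -25.96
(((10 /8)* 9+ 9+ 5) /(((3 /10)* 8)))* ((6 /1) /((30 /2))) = 101 /24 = 4.21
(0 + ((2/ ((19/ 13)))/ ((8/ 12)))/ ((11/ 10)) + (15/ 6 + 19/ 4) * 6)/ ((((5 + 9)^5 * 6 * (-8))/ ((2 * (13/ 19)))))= -0.00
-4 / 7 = -0.57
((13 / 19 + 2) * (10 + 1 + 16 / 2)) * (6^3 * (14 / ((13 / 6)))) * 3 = 2776032 / 13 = 213540.92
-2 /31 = -0.06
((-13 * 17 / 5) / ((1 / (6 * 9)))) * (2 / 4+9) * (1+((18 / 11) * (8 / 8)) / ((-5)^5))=-3895156161 / 171875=-22662.73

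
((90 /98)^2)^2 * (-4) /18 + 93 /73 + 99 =42131822070 /420830473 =100.12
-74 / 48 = -37 / 24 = -1.54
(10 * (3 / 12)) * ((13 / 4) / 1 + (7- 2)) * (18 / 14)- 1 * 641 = -34411 / 56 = -614.48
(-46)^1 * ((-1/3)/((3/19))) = 97.11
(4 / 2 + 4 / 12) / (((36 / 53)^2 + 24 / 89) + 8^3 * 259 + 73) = 1750007 / 99511696323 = 0.00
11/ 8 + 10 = 91/ 8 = 11.38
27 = 27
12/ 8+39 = 81/ 2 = 40.50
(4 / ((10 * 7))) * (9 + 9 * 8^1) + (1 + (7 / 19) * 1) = 3988 / 665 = 6.00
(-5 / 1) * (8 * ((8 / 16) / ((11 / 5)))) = -100 / 11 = -9.09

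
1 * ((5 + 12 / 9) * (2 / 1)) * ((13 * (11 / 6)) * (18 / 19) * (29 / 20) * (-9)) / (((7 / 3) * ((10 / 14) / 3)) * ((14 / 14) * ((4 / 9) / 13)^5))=-7364586423278799 / 51200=-143839578579.66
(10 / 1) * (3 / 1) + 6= 36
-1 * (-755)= 755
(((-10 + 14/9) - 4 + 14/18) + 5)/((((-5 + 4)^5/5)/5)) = 500/3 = 166.67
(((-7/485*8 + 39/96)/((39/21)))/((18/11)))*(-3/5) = -0.06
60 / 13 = 4.62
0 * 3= 0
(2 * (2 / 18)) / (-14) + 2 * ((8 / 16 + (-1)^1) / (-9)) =2 / 21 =0.10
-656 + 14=-642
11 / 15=0.73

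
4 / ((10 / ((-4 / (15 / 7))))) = -56 / 75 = -0.75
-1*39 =-39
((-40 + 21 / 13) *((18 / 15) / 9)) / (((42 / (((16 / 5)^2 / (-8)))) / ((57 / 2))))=151696 / 34125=4.45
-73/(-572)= 73/572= 0.13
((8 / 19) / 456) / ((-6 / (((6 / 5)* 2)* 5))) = -0.00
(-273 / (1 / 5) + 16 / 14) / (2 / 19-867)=181393 / 115297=1.57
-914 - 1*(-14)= -900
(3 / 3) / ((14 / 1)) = 0.07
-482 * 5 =-2410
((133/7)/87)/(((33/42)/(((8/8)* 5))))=1330/957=1.39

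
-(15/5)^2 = -9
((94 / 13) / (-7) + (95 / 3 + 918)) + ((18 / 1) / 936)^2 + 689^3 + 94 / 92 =427181803243483 / 1306032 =327083718.66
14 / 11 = 1.27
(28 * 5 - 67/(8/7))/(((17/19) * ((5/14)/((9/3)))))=259749/340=763.97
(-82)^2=6724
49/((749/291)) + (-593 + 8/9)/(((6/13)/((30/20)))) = -7339307/3852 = -1905.32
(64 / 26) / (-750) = -16 / 4875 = -0.00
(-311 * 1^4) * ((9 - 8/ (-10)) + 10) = -30789/ 5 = -6157.80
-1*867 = -867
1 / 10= 0.10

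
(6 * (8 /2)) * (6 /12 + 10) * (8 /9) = 224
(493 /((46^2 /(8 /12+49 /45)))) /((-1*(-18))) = 38947 /1713960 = 0.02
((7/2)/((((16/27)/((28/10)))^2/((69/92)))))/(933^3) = 27783/385026956800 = 0.00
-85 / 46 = -1.85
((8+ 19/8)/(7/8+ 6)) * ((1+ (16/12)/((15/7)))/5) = 0.49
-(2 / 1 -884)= 882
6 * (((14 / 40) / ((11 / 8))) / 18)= 14 / 165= 0.08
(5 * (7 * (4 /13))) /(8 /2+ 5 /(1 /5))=140 /377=0.37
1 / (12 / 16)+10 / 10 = 7 / 3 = 2.33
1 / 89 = 0.01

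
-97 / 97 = -1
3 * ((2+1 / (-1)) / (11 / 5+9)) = 15 / 56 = 0.27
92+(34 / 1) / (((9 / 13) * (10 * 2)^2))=165821 / 1800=92.12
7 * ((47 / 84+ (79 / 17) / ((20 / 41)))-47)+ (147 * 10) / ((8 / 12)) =992767 / 510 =1946.60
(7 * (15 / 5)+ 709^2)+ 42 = 502744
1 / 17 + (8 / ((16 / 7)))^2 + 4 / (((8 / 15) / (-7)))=-2733 / 68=-40.19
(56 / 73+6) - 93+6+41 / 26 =-149289 / 1898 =-78.66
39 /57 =13 /19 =0.68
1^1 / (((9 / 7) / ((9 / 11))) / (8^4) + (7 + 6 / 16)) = 28672 / 211467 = 0.14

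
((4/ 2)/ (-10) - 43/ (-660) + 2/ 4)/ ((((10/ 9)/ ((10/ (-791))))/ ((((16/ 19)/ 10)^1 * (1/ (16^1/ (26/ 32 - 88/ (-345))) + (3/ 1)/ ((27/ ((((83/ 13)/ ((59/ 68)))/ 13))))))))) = -730329533/ 16104680592000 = -0.00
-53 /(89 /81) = -4293 /89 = -48.24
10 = 10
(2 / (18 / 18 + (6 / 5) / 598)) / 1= 1495 / 749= 2.00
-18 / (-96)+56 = 899 / 16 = 56.19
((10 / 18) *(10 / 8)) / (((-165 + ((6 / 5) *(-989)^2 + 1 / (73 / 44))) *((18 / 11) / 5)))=501875 / 277575331464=0.00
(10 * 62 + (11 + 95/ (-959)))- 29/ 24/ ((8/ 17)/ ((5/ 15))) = 348026797/ 552384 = 630.05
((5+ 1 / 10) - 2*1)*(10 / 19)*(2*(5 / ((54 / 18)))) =5.44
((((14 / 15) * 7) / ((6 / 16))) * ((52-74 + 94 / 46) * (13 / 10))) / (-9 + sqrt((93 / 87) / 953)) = 129948 * sqrt(856747) / 643587725 + 32322355884 / 643587725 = 50.41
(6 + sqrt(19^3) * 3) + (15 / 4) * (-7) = -81 / 4 + 57 * sqrt(19) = 228.21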